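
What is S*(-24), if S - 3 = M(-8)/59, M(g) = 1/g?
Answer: -4245/59 ≈ -71.949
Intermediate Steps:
S = 1415/472 (S = 3 + 1/(-8*59) = 3 - ⅛*1/59 = 3 - 1/472 = 1415/472 ≈ 2.9979)
S*(-24) = (1415/472)*(-24) = -4245/59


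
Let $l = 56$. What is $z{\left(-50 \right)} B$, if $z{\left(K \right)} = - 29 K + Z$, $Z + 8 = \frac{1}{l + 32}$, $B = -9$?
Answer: $- \frac{1142073}{88} \approx -12978.0$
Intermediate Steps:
$Z = - \frac{703}{88}$ ($Z = -8 + \frac{1}{56 + 32} = -8 + \frac{1}{88} = - \frac{703}{88} \approx -7.9886$)
$z{\left(K \right)} = - \frac{703}{88} - 29 K$ ($z{\left(K \right)} = - 29 K - \frac{703}{88} = - \frac{703}{88} - 29 K$)
$z{\left(-50 \right)} B = \left(- \frac{703}{88} - -1450\right) \left(-9\right) = \left(- \frac{703}{88} + 1450\right) \left(-9\right) = \frac{126897}{88} \left(-9\right) = - \frac{1142073}{88}$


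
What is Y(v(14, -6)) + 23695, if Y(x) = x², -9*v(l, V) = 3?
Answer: 213256/9 ≈ 23695.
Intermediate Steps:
v(l, V) = -⅓ (v(l, V) = -⅑*3 = -⅓)
Y(v(14, -6)) + 23695 = (-⅓)² + 23695 = ⅑ + 23695 = 213256/9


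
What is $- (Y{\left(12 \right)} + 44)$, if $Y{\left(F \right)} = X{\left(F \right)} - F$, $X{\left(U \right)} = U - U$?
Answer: $-32$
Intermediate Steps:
$X{\left(U \right)} = 0$
$Y{\left(F \right)} = - F$ ($Y{\left(F \right)} = 0 - F = - F$)
$- (Y{\left(12 \right)} + 44) = - (\left(-1\right) 12 + 44) = - (-12 + 44) = \left(-1\right) 32 = -32$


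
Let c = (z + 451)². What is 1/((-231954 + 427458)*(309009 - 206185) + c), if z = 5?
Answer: 1/20102711232 ≈ 4.9745e-11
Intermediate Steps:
c = 207936 (c = (5 + 451)² = 456² = 207936)
1/((-231954 + 427458)*(309009 - 206185) + c) = 1/((-231954 + 427458)*(309009 - 206185) + 207936) = 1/(195504*102824 + 207936) = 1/(20102503296 + 207936) = 1/20102711232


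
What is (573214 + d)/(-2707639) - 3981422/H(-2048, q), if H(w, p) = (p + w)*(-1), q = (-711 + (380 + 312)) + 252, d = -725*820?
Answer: -980019531688/446760435 ≈ -2193.6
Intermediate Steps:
d = -594500
q = 233 (q = (-711 + 692) + 252 = -19 + 252 = 233)
H(w, p) = -p - w
(573214 + d)/(-2707639) - 3981422/H(-2048, q) = (573214 - 594500)/(-2707639) - 3981422/(-1*233 - 1*(-2048)) = -21286*(-1/2707639) - 3981422/(-233 + 2048) = 21286/2707639 - 3981422/1815 = -980019531688/446760435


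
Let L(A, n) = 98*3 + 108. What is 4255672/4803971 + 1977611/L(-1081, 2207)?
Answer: 9502096673425/1931196342 ≈ 4920.3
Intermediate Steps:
L(A, n) = 402 (L(A, n) = 294 + 108 = 402)
4255672/4803971 + 1977611/L(-1081, 2207) = 4255672/4803971 + 1977611/402 = 9502096673425/1931196342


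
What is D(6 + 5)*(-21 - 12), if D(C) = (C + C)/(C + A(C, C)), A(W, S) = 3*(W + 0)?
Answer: -33/2 ≈ -16.500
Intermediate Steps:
A(W, S) = 3*W
D(C) = 1/2 (D(C) = (C + C)/(C + 3*C) = (2*C)/((4*C)) = (2*C)*(1/(4*C)) = 1/2)
D(6 + 5)*(-21 - 12) = (-21 - 12)/2 = (1/2)*(-33) = -33/2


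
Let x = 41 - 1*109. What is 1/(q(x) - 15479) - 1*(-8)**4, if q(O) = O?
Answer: -63680513/15547 ≈ -4096.0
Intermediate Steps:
x = -68 (x = 41 - 109 = -68)
1/(q(x) - 15479) - 1*(-8)**4 = 1/(-68 - 15479) - 1*(-8)**4 = 1/(-15547) - 1*4096 = -1/15547 - 4096 = -63680513/15547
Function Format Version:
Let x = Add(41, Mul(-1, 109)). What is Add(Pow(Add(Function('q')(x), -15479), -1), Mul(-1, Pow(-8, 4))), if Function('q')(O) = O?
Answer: Rational(-63680513, 15547) ≈ -4096.0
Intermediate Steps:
x = -68 (x = Add(41, -109) = -68)
Add(Pow(Add(Function('q')(x), -15479), -1), Mul(-1, Pow(-8, 4))) = Add(Pow(Add(-68, -15479), -1), Mul(-1, Pow(-8, 4))) = Add(Pow(-15547, -1), Mul(-1, 4096)) = Add(Rational(-1, 15547), -4096) = Rational(-63680513, 15547)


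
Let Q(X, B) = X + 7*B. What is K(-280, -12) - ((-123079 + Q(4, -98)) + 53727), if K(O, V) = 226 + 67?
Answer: 70327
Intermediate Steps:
K(O, V) = 293
K(-280, -12) - ((-123079 + Q(4, -98)) + 53727) = 293 - ((-123079 + (4 + 7*(-98))) + 53727) = 293 - ((-123079 + (4 - 686)) + 53727) = 293 - ((-123079 - 682) + 53727) = 293 - (-123761 + 53727) = 293 - 1*(-70034) = 293 + 70034 = 70327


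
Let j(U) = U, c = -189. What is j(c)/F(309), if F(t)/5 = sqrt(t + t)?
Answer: -63*sqrt(618)/1030 ≈ -1.5205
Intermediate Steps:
F(t) = 5*sqrt(2)*sqrt(t) (F(t) = 5*sqrt(t + t) = 5*sqrt(2*t) = 5*(sqrt(2)*sqrt(t)) = 5*sqrt(2)*sqrt(t))
j(c)/F(309) = -189*sqrt(618)/3090 = -63*sqrt(618)/1030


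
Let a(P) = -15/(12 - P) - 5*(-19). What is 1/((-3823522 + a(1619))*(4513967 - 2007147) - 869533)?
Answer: -1607/15402523098066211 ≈ -1.0433e-13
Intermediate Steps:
a(P) = 95 - 15/(12 - P) (a(P) = -15/(12 - P) + 95 = 95 - 15/(12 - P))
1/((-3823522 + a(1619))*(4513967 - 2007147) - 869533) = 1/((-3823522 + 5*(-225 + 19*1619)/(-12 + 1619))*(4513967 - 2007147) - 869533) = 1/((-3823522 + 5*(-225 + 30761)/1607)*2506820 - 869533) = 1/((-3823522 + 5*(1/1607)*30536)*2506820 - 869533) = 1/((-3823522 + 152680/1607)*2506820 - 869533) = 1/(-6144247174/1607*2506820 - 869533) = 1/(-15402521700726680/1607 - 869533) = 1/(-15402523098066211/1607) = -1607/15402523098066211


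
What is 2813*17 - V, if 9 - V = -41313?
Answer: 6499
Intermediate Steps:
V = 41322 (V = 9 - 1*(-41313) = 9 + 41313 = 41322)
2813*17 - V = 2813*17 - 1*41322 = 47821 - 41322 = 6499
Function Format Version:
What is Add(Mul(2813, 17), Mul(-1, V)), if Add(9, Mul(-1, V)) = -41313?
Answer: 6499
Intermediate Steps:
V = 41322 (V = Add(9, Mul(-1, -41313)) = Add(9, 41313) = 41322)
Add(Mul(2813, 17), Mul(-1, V)) = Add(Mul(2813, 17), Mul(-1, 41322)) = Add(47821, -41322) = 6499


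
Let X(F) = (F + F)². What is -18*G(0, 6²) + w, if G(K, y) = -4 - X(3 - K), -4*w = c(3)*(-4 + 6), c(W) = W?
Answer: 1437/2 ≈ 718.50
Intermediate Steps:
w = -3/2 (w = -3*(-4 + 6)/4 = -3*2/4 = -¼*6 = -3/2 ≈ -1.5000)
X(F) = 4*F² (X(F) = (2*F)² = 4*F²)
G(K, y) = -4 - 4*(3 - K)²
-18*G(0, 6²) + w = -18*(-4 - 4*(-3 + 0)²) - 3/2 = -18*(-4 - 4*(-3)²) - 3/2 = -18*(-4 - 4*9) - 3/2 = -18*(-4 - 36) - 3/2 = -18*(-40) - 3/2 = 720 - 3/2 = 1437/2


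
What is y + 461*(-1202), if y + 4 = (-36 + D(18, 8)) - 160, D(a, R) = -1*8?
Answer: -554330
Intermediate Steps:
D(a, R) = -8
y = -208 (y = -4 + ((-36 - 8) - 160) = -4 + (-44 - 160) = -4 - 204 = -208)
y + 461*(-1202) = -208 + 461*(-1202) = -208 - 554122 = -554330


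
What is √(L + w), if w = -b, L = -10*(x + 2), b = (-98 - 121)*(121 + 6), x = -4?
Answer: √27833 ≈ 166.83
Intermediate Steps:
b = -27813 (b = -219*127 = -27813)
L = 20 (L = -10*(-4 + 2) = -10*(-2) = 20)
w = 27813 (w = -1*(-27813) = 27813)
√(L + w) = √(20 + 27813) = √27833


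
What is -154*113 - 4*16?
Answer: -17466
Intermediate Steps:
-154*113 - 4*16 = -17402 - 64 = -17466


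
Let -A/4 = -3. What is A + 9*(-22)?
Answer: -186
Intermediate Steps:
A = 12 (A = -4*(-3) = 12)
A + 9*(-22) = 12 + 9*(-22) = 12 - 198 = -186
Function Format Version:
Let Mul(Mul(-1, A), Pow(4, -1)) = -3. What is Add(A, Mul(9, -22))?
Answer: -186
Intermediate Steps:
A = 12 (A = Mul(-4, -3) = 12)
Add(A, Mul(9, -22)) = Add(12, Mul(9, -22)) = Add(12, -198) = -186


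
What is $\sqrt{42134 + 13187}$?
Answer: $7 \sqrt{1129} \approx 235.2$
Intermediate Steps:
$\sqrt{42134 + 13187} = \sqrt{55321} = 7 \sqrt{1129}$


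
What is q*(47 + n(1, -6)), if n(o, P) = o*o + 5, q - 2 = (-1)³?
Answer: 53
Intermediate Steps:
q = 1 (q = 2 + (-1)³ = 2 - 1 = 1)
n(o, P) = 5 + o² (n(o, P) = o² + 5 = 5 + o²)
q*(47 + n(1, -6)) = 1*(47 + (5 + 1²)) = 1*(47 + (5 + 1)) = 1*(47 + 6) = 1*53 = 53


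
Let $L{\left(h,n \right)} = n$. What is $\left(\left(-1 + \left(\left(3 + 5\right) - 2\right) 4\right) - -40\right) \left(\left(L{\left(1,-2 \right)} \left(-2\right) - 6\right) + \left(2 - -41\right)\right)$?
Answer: $2583$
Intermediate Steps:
$\left(\left(-1 + \left(\left(3 + 5\right) - 2\right) 4\right) - -40\right) \left(\left(L{\left(1,-2 \right)} \left(-2\right) - 6\right) + \left(2 - -41\right)\right) = \left(\left(-1 + \left(\left(3 + 5\right) - 2\right) 4\right) - -40\right) \left(\left(\left(-2\right) \left(-2\right) - 6\right) + \left(2 - -41\right)\right) = \left(\left(-1 + \left(8 - 2\right) 4\right) + 40\right) \left(\left(4 - 6\right) + \left(2 + 41\right)\right) = \left(\left(-1 + 6 \cdot 4\right) + 40\right) \left(-2 + 43\right) = \left(\left(-1 + 24\right) + 40\right) 41 = \left(23 + 40\right) 41 = 63 \cdot 41 = 2583$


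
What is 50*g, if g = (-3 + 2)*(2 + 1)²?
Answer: -450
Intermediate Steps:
g = -9 (g = -1*3² = -1*9 = -9)
50*g = 50*(-9) = -450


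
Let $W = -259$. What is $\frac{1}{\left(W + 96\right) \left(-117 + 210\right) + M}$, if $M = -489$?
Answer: $- \frac{1}{15648} \approx -6.3906 \cdot 10^{-5}$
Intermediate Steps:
$\frac{1}{\left(W + 96\right) \left(-117 + 210\right) + M} = \frac{1}{\left(-259 + 96\right) \left(-117 + 210\right) - 489} = \frac{1}{\left(-163\right) 93 - 489} = \frac{1}{-15159 - 489} = \frac{1}{-15648} = - \frac{1}{15648}$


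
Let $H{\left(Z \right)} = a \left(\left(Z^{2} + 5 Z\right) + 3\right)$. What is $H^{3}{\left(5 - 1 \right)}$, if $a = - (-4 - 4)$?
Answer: $30371328$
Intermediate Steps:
$a = 8$ ($a = \left(-1\right) \left(-8\right) = 8$)
$H{\left(Z \right)} = 24 + 8 Z^{2} + 40 Z$ ($H{\left(Z \right)} = 8 \left(\left(Z^{2} + 5 Z\right) + 3\right) = 8 \left(3 + Z^{2} + 5 Z\right) = 24 + 8 Z^{2} + 40 Z$)
$H^{3}{\left(5 - 1 \right)} = \left(24 + 8 \left(5 - 1\right)^{2} + 40 \left(5 - 1\right)\right)^{3} = \left(24 + 8 \cdot 4^{2} + 40 \cdot 4\right)^{3} = \left(24 + 8 \cdot 16 + 160\right)^{3} = \left(24 + 128 + 160\right)^{3} = 312^{3} = 30371328$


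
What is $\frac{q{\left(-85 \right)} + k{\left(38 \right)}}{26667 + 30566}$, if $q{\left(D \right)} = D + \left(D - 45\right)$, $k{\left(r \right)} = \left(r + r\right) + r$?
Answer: $- \frac{101}{57233} \approx -0.0017647$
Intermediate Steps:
$k{\left(r \right)} = 3 r$ ($k{\left(r \right)} = 2 r + r = 3 r$)
$q{\left(D \right)} = -45 + 2 D$ ($q{\left(D \right)} = D + \left(D - 45\right) = D + \left(-45 + D\right) = -45 + 2 D$)
$\frac{q{\left(-85 \right)} + k{\left(38 \right)}}{26667 + 30566} = \frac{\left(-45 + 2 \left(-85\right)\right) + 3 \cdot 38}{26667 + 30566} = \frac{\left(-45 - 170\right) + 114}{57233} = \left(-215 + 114\right) \frac{1}{57233} = \left(-101\right) \frac{1}{57233} = - \frac{101}{57233}$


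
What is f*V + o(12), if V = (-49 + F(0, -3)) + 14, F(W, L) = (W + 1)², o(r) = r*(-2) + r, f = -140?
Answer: 4748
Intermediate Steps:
o(r) = -r (o(r) = -2*r + r = -r)
F(W, L) = (1 + W)²
V = -34 (V = (-49 + (1 + 0)²) + 14 = (-49 + 1²) + 14 = (-49 + 1) + 14 = -48 + 14 = -34)
f*V + o(12) = -140*(-34) - 1*12 = 4760 - 12 = 4748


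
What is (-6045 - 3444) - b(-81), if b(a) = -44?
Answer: -9445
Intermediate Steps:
(-6045 - 3444) - b(-81) = (-6045 - 3444) - 1*(-44) = -9489 + 44 = -9445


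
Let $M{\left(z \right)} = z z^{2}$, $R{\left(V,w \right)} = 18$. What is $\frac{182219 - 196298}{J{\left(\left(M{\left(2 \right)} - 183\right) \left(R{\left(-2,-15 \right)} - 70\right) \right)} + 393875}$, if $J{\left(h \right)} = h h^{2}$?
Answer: $- \frac{4693}{251190464625} \approx -1.8683 \cdot 10^{-8}$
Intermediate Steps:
$M{\left(z \right)} = z^{3}$
$J{\left(h \right)} = h^{3}$
$\frac{182219 - 196298}{J{\left(\left(M{\left(2 \right)} - 183\right) \left(R{\left(-2,-15 \right)} - 70\right) \right)} + 393875} = \frac{182219 - 196298}{\left(\left(2^{3} - 183\right) \left(18 - 70\right)\right)^{3} + 393875} = - \frac{14079}{\left(\left(8 - 183\right) \left(-52\right)\right)^{3} + 393875} = - \frac{14079}{\left(\left(-175\right) \left(-52\right)\right)^{3} + 393875} = - \frac{14079}{9100^{3} + 393875} = - \frac{14079}{753571000000 + 393875} = - \frac{14079}{753571393875} = \left(-14079\right) \frac{1}{753571393875} = - \frac{4693}{251190464625}$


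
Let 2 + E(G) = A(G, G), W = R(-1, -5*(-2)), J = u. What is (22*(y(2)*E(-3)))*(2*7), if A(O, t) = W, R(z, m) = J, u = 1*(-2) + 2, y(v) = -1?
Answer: 616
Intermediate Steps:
u = 0 (u = -2 + 2 = 0)
J = 0
R(z, m) = 0
W = 0
A(O, t) = 0
E(G) = -2 (E(G) = -2 + 0 = -2)
(22*(y(2)*E(-3)))*(2*7) = (22*(-1*(-2)))*(2*7) = (22*2)*14 = 44*14 = 616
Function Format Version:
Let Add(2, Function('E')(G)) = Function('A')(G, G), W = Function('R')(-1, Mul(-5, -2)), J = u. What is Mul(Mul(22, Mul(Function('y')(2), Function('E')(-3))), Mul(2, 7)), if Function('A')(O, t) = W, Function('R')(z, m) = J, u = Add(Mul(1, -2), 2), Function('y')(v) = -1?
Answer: 616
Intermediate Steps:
u = 0 (u = Add(-2, 2) = 0)
J = 0
Function('R')(z, m) = 0
W = 0
Function('A')(O, t) = 0
Function('E')(G) = -2 (Function('E')(G) = Add(-2, 0) = -2)
Mul(Mul(22, Mul(Function('y')(2), Function('E')(-3))), Mul(2, 7)) = Mul(Mul(22, Mul(-1, -2)), Mul(2, 7)) = Mul(Mul(22, 2), 14) = Mul(44, 14) = 616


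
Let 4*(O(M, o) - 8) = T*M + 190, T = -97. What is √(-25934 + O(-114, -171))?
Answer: I*√23114 ≈ 152.03*I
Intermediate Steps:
O(M, o) = 111/2 - 97*M/4 (O(M, o) = 8 + (-97*M + 190)/4 = 8 + (190 - 97*M)/4 = 8 + (95/2 - 97*M/4) = 111/2 - 97*M/4)
√(-25934 + O(-114, -171)) = √(-25934 + (111/2 - 97/4*(-114))) = √(-25934 + (111/2 + 5529/2)) = √(-25934 + 2820) = √(-23114) = I*√23114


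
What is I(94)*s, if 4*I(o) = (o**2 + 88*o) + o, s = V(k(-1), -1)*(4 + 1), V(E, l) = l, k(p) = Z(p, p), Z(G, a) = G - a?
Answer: -43005/2 ≈ -21503.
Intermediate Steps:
k(p) = 0 (k(p) = p - p = 0)
s = -5 (s = -(4 + 1) = -1*5 = -5)
I(o) = o**2/4 + 89*o/4 (I(o) = ((o**2 + 88*o) + o)/4 = (o**2 + 89*o)/4 = o**2/4 + 89*o/4)
I(94)*s = ((1/4)*94*(89 + 94))*(-5) = ((1/4)*94*183)*(-5) = (8601/2)*(-5) = -43005/2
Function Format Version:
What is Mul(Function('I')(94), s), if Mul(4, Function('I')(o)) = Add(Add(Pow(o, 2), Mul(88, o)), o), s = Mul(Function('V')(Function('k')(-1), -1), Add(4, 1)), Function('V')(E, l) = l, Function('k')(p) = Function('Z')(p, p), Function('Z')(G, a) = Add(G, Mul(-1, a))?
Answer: Rational(-43005, 2) ≈ -21503.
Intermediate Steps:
Function('k')(p) = 0 (Function('k')(p) = Add(p, Mul(-1, p)) = 0)
s = -5 (s = Mul(-1, Add(4, 1)) = Mul(-1, 5) = -5)
Function('I')(o) = Add(Mul(Rational(1, 4), Pow(o, 2)), Mul(Rational(89, 4), o)) (Function('I')(o) = Mul(Rational(1, 4), Add(Add(Pow(o, 2), Mul(88, o)), o)) = Mul(Rational(1, 4), Add(Pow(o, 2), Mul(89, o))) = Add(Mul(Rational(1, 4), Pow(o, 2)), Mul(Rational(89, 4), o)))
Mul(Function('I')(94), s) = Mul(Mul(Rational(1, 4), 94, Add(89, 94)), -5) = Mul(Mul(Rational(1, 4), 94, 183), -5) = Mul(Rational(8601, 2), -5) = Rational(-43005, 2)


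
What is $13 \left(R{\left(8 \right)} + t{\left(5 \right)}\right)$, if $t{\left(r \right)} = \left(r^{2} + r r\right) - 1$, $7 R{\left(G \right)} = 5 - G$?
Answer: $\frac{4420}{7} \approx 631.43$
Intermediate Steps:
$R{\left(G \right)} = \frac{5}{7} - \frac{G}{7}$ ($R{\left(G \right)} = \frac{5 - G}{7} = \frac{5}{7} - \frac{G}{7}$)
$t{\left(r \right)} = -1 + 2 r^{2}$ ($t{\left(r \right)} = \left(r^{2} + r^{2}\right) - 1 = 2 r^{2} - 1 = -1 + 2 r^{2}$)
$13 \left(R{\left(8 \right)} + t{\left(5 \right)}\right) = 13 \left(\left(\frac{5}{7} - \frac{8}{7}\right) - \left(1 - 2 \cdot 5^{2}\right)\right) = 13 \left(\left(\frac{5}{7} - \frac{8}{7}\right) + \left(-1 + 2 \cdot 25\right)\right) = 13 \left(- \frac{3}{7} + \left(-1 + 50\right)\right) = 13 \left(- \frac{3}{7} + 49\right) = 13 \cdot \frac{340}{7} = \frac{4420}{7}$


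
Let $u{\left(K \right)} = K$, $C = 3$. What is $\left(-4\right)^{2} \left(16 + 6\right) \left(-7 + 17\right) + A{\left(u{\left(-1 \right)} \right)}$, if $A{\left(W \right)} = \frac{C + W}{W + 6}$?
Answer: $\frac{17602}{5} \approx 3520.4$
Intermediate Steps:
$A{\left(W \right)} = \frac{3 + W}{6 + W}$ ($A{\left(W \right)} = \frac{3 + W}{W + 6} = \frac{3 + W}{6 + W}$)
$\left(-4\right)^{2} \left(16 + 6\right) \left(-7 + 17\right) + A{\left(u{\left(-1 \right)} \right)} = \left(-4\right)^{2} \left(16 + 6\right) \left(-7 + 17\right) + \frac{3 - 1}{6 - 1} = 16 \cdot 22 \cdot 10 + \frac{1}{5} \cdot 2 = 16 \cdot 220 + \frac{1}{5} \cdot 2 = 3520 + \frac{2}{5} = \frac{17602}{5}$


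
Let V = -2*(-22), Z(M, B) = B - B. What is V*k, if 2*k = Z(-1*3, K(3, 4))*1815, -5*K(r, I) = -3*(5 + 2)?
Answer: 0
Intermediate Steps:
K(r, I) = 21/5 (K(r, I) = -(-3)*(5 + 2)/5 = -(-3)*7/5 = -⅕*(-21) = 21/5)
Z(M, B) = 0
V = 44
k = 0 (k = (0*1815)/2 = (½)*0 = 0)
V*k = 44*0 = 0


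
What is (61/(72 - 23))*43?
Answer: 2623/49 ≈ 53.531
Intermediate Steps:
(61/(72 - 23))*43 = (61/49)*43 = 2623/49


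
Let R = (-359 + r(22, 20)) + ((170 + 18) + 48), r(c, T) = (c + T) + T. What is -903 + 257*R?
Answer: -16580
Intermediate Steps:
r(c, T) = c + 2*T (r(c, T) = (T + c) + T = c + 2*T)
R = -61 (R = (-359 + (22 + 2*20)) + ((170 + 18) + 48) = (-359 + (22 + 40)) + (188 + 48) = (-359 + 62) + 236 = -297 + 236 = -61)
-903 + 257*R = -903 + 257*(-61) = -903 - 15677 = -16580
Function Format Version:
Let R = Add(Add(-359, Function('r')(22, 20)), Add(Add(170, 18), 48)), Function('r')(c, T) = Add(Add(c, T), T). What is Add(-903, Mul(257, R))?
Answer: -16580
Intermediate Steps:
Function('r')(c, T) = Add(c, Mul(2, T)) (Function('r')(c, T) = Add(Add(T, c), T) = Add(c, Mul(2, T)))
R = -61 (R = Add(Add(-359, Add(22, Mul(2, 20))), Add(Add(170, 18), 48)) = Add(Add(-359, Add(22, 40)), Add(188, 48)) = Add(Add(-359, 62), 236) = Add(-297, 236) = -61)
Add(-903, Mul(257, R)) = Add(-903, Mul(257, -61)) = Add(-903, -15677) = -16580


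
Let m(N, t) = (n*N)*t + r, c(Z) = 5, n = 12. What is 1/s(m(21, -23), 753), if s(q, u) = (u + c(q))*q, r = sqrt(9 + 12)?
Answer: -138/606284405 - sqrt(21)/25463945010 ≈ -2.2780e-7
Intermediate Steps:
r = sqrt(21) ≈ 4.5826
m(N, t) = sqrt(21) + 12*N*t (m(N, t) = (12*N)*t + sqrt(21) = 12*N*t + sqrt(21) = sqrt(21) + 12*N*t)
s(q, u) = q*(5 + u) (s(q, u) = (u + 5)*q = (5 + u)*q = q*(5 + u))
1/s(m(21, -23), 753) = 1/((sqrt(21) + 12*21*(-23))*(5 + 753)) = 1/((sqrt(21) - 5796)*758) = 1/((-5796 + sqrt(21))*758) = 1/(-4393368 + 758*sqrt(21))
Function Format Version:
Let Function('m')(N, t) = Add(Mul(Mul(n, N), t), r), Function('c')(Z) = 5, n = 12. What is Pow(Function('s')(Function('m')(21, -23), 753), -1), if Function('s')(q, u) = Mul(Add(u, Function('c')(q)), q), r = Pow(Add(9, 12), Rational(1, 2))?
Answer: Add(Rational(-138, 606284405), Mul(Rational(-1, 25463945010), Pow(21, Rational(1, 2)))) ≈ -2.2780e-7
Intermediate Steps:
r = Pow(21, Rational(1, 2)) ≈ 4.5826
Function('m')(N, t) = Add(Pow(21, Rational(1, 2)), Mul(12, N, t)) (Function('m')(N, t) = Add(Mul(Mul(12, N), t), Pow(21, Rational(1, 2))) = Add(Mul(12, N, t), Pow(21, Rational(1, 2))) = Add(Pow(21, Rational(1, 2)), Mul(12, N, t)))
Function('s')(q, u) = Mul(q, Add(5, u)) (Function('s')(q, u) = Mul(Add(u, 5), q) = Mul(Add(5, u), q) = Mul(q, Add(5, u)))
Pow(Function('s')(Function('m')(21, -23), 753), -1) = Pow(Mul(Add(Pow(21, Rational(1, 2)), Mul(12, 21, -23)), Add(5, 753)), -1) = Pow(Mul(Add(Pow(21, Rational(1, 2)), -5796), 758), -1) = Pow(Mul(Add(-5796, Pow(21, Rational(1, 2))), 758), -1) = Pow(Add(-4393368, Mul(758, Pow(21, Rational(1, 2)))), -1)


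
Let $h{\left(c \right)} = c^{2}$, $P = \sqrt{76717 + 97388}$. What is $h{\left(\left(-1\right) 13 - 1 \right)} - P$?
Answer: $196 - 3 \sqrt{19345} \approx -221.26$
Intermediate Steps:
$P = 3 \sqrt{19345}$ ($P = \sqrt{174105} = 3 \sqrt{19345} \approx 417.26$)
$h{\left(\left(-1\right) 13 - 1 \right)} - P = \left(\left(-1\right) 13 - 1\right)^{2} - 3 \sqrt{19345} = \left(-13 - 1\right)^{2} - 3 \sqrt{19345} = \left(-14\right)^{2} - 3 \sqrt{19345} = 196 - 3 \sqrt{19345}$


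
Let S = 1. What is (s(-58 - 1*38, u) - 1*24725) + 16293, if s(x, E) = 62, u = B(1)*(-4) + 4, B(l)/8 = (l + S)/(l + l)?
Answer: -8370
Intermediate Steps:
B(l) = 4*(1 + l)/l (B(l) = 8*((l + 1)/(l + l)) = 8*((1 + l)/((2*l))) = 8*((1 + l)*(1/(2*l))) = 8*((1 + l)/(2*l)) = 4*(1 + l)/l)
u = -28 (u = (4 + 4/1)*(-4) + 4 = (4 + 4*1)*(-4) + 4 = (4 + 4)*(-4) + 4 = 8*(-4) + 4 = -32 + 4 = -28)
(s(-58 - 1*38, u) - 1*24725) + 16293 = (62 - 1*24725) + 16293 = (62 - 24725) + 16293 = -24663 + 16293 = -8370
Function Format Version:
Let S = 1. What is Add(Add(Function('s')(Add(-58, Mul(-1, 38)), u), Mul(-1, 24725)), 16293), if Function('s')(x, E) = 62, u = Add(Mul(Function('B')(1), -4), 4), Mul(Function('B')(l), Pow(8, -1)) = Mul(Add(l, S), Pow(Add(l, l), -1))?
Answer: -8370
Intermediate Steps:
Function('B')(l) = Mul(4, Pow(l, -1), Add(1, l)) (Function('B')(l) = Mul(8, Mul(Add(l, 1), Pow(Add(l, l), -1))) = Mul(8, Mul(Add(1, l), Pow(Mul(2, l), -1))) = Mul(8, Mul(Add(1, l), Mul(Rational(1, 2), Pow(l, -1)))) = Mul(8, Mul(Rational(1, 2), Pow(l, -1), Add(1, l))) = Mul(4, Pow(l, -1), Add(1, l)))
u = -28 (u = Add(Mul(Add(4, Mul(4, Pow(1, -1))), -4), 4) = Add(Mul(Add(4, Mul(4, 1)), -4), 4) = Add(Mul(Add(4, 4), -4), 4) = Add(Mul(8, -4), 4) = Add(-32, 4) = -28)
Add(Add(Function('s')(Add(-58, Mul(-1, 38)), u), Mul(-1, 24725)), 16293) = Add(Add(62, Mul(-1, 24725)), 16293) = Add(Add(62, -24725), 16293) = Add(-24663, 16293) = -8370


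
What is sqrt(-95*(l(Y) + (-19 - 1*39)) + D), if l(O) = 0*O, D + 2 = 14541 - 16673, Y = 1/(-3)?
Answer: 4*sqrt(211) ≈ 58.103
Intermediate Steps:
Y = -1/3 ≈ -0.33333
D = -2134 (D = -2 + (14541 - 16673) = -2 - 2132 = -2134)
l(O) = 0
sqrt(-95*(l(Y) + (-19 - 1*39)) + D) = sqrt(-95*(0 + (-19 - 1*39)) - 2134) = sqrt(-95*(0 + (-19 - 39)) - 2134) = sqrt(-95*(0 - 58) - 2134) = sqrt(-95*(-58) - 2134) = sqrt(5510 - 2134) = sqrt(3376) = 4*sqrt(211)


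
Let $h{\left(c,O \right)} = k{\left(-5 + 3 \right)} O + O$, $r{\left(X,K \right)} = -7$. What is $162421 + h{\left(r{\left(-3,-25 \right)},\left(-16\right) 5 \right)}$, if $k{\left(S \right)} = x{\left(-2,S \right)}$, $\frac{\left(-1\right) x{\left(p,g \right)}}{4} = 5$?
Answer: $163941$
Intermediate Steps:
$x{\left(p,g \right)} = -20$ ($x{\left(p,g \right)} = \left(-4\right) 5 = -20$)
$k{\left(S \right)} = -20$
$h{\left(c,O \right)} = - 19 O$ ($h{\left(c,O \right)} = - 20 O + O = - 19 O$)
$162421 + h{\left(r{\left(-3,-25 \right)},\left(-16\right) 5 \right)} = 162421 - 19 \left(\left(-16\right) 5\right) = 162421 - -1520 = 162421 + 1520 = 163941$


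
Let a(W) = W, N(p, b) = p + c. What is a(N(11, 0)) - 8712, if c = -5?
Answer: -8706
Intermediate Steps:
N(p, b) = -5 + p (N(p, b) = p - 5 = -5 + p)
a(N(11, 0)) - 8712 = (-5 + 11) - 8712 = 6 - 8712 = -8706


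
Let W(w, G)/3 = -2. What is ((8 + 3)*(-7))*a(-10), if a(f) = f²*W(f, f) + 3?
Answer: 45969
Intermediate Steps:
W(w, G) = -6 (W(w, G) = 3*(-2) = -6)
a(f) = 3 - 6*f² (a(f) = f²*(-6) + 3 = -6*f² + 3 = 3 - 6*f²)
((8 + 3)*(-7))*a(-10) = ((8 + 3)*(-7))*(3 - 6*(-10)²) = (11*(-7))*(3 - 6*100) = -77*(3 - 600) = -77*(-597) = 45969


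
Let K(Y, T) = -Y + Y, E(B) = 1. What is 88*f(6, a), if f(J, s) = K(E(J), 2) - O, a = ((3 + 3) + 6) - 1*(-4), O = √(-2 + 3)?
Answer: -88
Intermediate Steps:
K(Y, T) = 0
O = 1 (O = √1 = 1)
a = 16 (a = (6 + 6) + 4 = 12 + 4 = 16)
f(J, s) = -1 (f(J, s) = 0 - 1*1 = 0 - 1 = -1)
88*f(6, a) = 88*(-1) = -88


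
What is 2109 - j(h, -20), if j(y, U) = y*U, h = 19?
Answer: 2489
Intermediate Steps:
j(y, U) = U*y
2109 - j(h, -20) = 2109 - (-20)*19 = 2109 - 1*(-380) = 2109 + 380 = 2489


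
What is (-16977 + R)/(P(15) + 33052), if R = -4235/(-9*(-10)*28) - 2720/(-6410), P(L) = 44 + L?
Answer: -783580481/1528138872 ≈ -0.51277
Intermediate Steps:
R = -57977/46152 (R = -4235/(90*28) - 2720*(-1/6410) = -4235/2520 + 272/641 = -4235*1/2520 + 272/641 = -121/72 + 272/641 = -57977/46152 ≈ -1.2562)
(-16977 + R)/(P(15) + 33052) = (-16977 - 57977/46152)/((44 + 15) + 33052) = -783580481/(46152*(59 + 33052)) = -783580481/46152/33111 = -783580481/46152*1/33111 = -783580481/1528138872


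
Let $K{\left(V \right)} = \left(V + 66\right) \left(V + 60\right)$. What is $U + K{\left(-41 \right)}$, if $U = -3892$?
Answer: $-3417$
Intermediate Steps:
$K{\left(V \right)} = \left(60 + V\right) \left(66 + V\right)$ ($K{\left(V \right)} = \left(66 + V\right) \left(60 + V\right) = \left(60 + V\right) \left(66 + V\right)$)
$U + K{\left(-41 \right)} = -3892 + \left(3960 + \left(-41\right)^{2} + 126 \left(-41\right)\right) = -3892 + \left(3960 + 1681 - 5166\right) = -3892 + 475 = -3417$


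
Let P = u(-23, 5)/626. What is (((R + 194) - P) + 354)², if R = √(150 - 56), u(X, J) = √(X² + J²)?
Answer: (343048 - √554 + 626*√94)²/391876 ≈ 3.1098e+5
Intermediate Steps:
u(X, J) = √(J² + X²)
R = √94 ≈ 9.6954
P = √554/626 (P = √(5² + (-23)²)/626 = √(25 + 529)*(1/626) = √554*(1/626) = √554/626 ≈ 0.037599)
(((R + 194) - P) + 354)² = (((√94 + 194) - √554/626) + 354)² = (((194 + √94) - √554/626) + 354)² = ((194 + √94 - √554/626) + 354)² = (548 + √94 - √554/626)²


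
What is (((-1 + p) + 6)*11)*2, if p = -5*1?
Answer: 0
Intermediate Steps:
p = -5
(((-1 + p) + 6)*11)*2 = (((-1 - 5) + 6)*11)*2 = ((-6 + 6)*11)*2 = (0*11)*2 = 0*2 = 0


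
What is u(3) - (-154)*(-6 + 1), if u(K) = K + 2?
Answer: -765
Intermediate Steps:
u(K) = 2 + K
u(3) - (-154)*(-6 + 1) = (2 + 3) - (-154)*(-6 + 1) = 5 - (-154)*(-5) = 5 - 154*5 = 5 - 770 = -765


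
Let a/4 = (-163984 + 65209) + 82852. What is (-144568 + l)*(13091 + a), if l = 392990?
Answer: -12570401622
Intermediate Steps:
a = -63692 (a = 4*((-163984 + 65209) + 82852) = 4*(-98775 + 82852) = 4*(-15923) = -63692)
(-144568 + l)*(13091 + a) = (-144568 + 392990)*(13091 - 63692) = 248422*(-50601) = -12570401622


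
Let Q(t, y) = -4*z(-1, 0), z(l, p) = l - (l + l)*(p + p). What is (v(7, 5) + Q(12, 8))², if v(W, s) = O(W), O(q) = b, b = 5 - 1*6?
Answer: 9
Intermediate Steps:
z(l, p) = l - 4*l*p (z(l, p) = l - 2*l*2*p = l - 4*l*p)
b = -1 (b = 5 - 6 = -1)
O(q) = -1
Q(t, y) = 4 (Q(t, y) = -(-4)*(1 - 4*0) = -(-4)*(1 + 0) = -(-4) = -4*(-1) = 4)
v(W, s) = -1
(v(7, 5) + Q(12, 8))² = (-1 + 4)² = 3² = 9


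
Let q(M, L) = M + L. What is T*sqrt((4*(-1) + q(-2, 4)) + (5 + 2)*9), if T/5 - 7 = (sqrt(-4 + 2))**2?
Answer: 25*sqrt(61) ≈ 195.26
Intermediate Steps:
q(M, L) = L + M
T = 25 (T = 35 + 5*(sqrt(-4 + 2))**2 = 35 + 5*(sqrt(-2))**2 = 35 + 5*(I*sqrt(2))**2 = 35 + 5*(-2) = 35 - 10 = 25)
T*sqrt((4*(-1) + q(-2, 4)) + (5 + 2)*9) = 25*sqrt((4*(-1) + (4 - 2)) + (5 + 2)*9) = 25*sqrt((-4 + 2) + 7*9) = 25*sqrt(-2 + 63) = 25*sqrt(61)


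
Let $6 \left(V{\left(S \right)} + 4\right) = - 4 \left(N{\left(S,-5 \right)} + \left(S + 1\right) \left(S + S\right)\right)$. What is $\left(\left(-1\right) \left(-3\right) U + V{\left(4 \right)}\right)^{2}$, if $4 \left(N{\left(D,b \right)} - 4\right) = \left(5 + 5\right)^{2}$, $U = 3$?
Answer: $1681$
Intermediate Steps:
$N{\left(D,b \right)} = 29$ ($N{\left(D,b \right)} = 4 + \frac{\left(5 + 5\right)^{2}}{4} = 4 + \frac{10^{2}}{4} = 4 + \frac{1}{4} \cdot 100 = 4 + 25 = 29$)
$V{\left(S \right)} = - \frac{70}{3} - \frac{4 S \left(1 + S\right)}{3}$ ($V{\left(S \right)} = -4 + \frac{\left(-4\right) \left(29 + \left(S + 1\right) \left(S + S\right)\right)}{6} = -4 + \frac{\left(-4\right) \left(29 + \left(1 + S\right) 2 S\right)}{6} = -4 + \frac{\left(-4\right) \left(29 + 2 S \left(1 + S\right)\right)}{6} = -4 + \frac{-116 - 8 S \left(1 + S\right)}{6} = -4 - \left(\frac{58}{3} + \frac{4 S \left(1 + S\right)}{3}\right) = - \frac{70}{3} - \frac{4 S \left(1 + S\right)}{3}$)
$\left(\left(-1\right) \left(-3\right) U + V{\left(4 \right)}\right)^{2} = \left(\left(-1\right) \left(-3\right) 3 - \left(\frac{86}{3} + \frac{64}{3}\right)\right)^{2} = \left(3 \cdot 3 - 50\right)^{2} = \left(9 - 50\right)^{2} = \left(-41\right)^{2} = 1681$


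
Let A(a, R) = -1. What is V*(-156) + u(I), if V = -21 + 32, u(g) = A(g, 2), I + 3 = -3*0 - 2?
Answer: -1717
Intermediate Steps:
I = -5 (I = -3 + (-3*0 - 2) = -3 + (0 - 2) = -3 - 2 = -5)
u(g) = -1
V = 11
V*(-156) + u(I) = 11*(-156) - 1 = -1716 - 1 = -1717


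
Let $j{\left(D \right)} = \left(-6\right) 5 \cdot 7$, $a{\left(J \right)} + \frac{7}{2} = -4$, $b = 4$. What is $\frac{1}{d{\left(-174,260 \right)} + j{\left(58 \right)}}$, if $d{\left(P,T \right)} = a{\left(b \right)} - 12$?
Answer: $- \frac{2}{459} \approx -0.0043573$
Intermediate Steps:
$a{\left(J \right)} = - \frac{15}{2}$ ($a{\left(J \right)} = - \frac{7}{2} - 4 = - \frac{15}{2}$)
$j{\left(D \right)} = -210$ ($j{\left(D \right)} = \left(-30\right) 7 = -210$)
$d{\left(P,T \right)} = - \frac{39}{2}$ ($d{\left(P,T \right)} = - \frac{15}{2} - 12 = - \frac{39}{2}$)
$\frac{1}{d{\left(-174,260 \right)} + j{\left(58 \right)}} = \frac{1}{- \frac{39}{2} - 210} = \frac{1}{- \frac{459}{2}} = - \frac{2}{459}$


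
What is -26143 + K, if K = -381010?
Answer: -407153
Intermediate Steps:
-26143 + K = -26143 - 381010 = -407153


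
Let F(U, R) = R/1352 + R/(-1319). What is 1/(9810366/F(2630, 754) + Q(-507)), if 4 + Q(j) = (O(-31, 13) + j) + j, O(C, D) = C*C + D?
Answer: -319/224291141772 ≈ -1.4223e-9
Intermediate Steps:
O(C, D) = D + C² (O(C, D) = C² + D = D + C²)
Q(j) = 970 + 2*j (Q(j) = -4 + (((13 + (-31)²) + j) + j) = -4 + (((13 + 961) + j) + j) = -4 + ((974 + j) + j) = -4 + (974 + 2*j) = 970 + 2*j)
F(U, R) = -33*R/1783288 (F(U, R) = R*(1/1352) + R*(-1/1319) = R/1352 - R/1319 = -33*R/1783288)
1/(9810366/F(2630, 754) + Q(-507)) = 1/(9810366/((-33/1783288*754)) + (970 + 2*(-507))) = 1/(9810366/(-957/68588) + (970 - 1014)) = 1/(9810366*(-68588/957) - 44) = 1/(-224291127736/319 - 44) = 1/(-224291141772/319) = -319/224291141772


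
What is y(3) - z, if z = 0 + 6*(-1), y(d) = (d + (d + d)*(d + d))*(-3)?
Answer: -111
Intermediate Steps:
y(d) = -12*d² - 3*d (y(d) = (d + (2*d)*(2*d))*(-3) = (d + 4*d²)*(-3) = -12*d² - 3*d)
z = -6 (z = 0 - 6 = -6)
y(3) - z = -3*3*(1 + 4*3) - 1*(-6) = -3*3*(1 + 12) + 6 = -3*3*13 + 6 = -117 + 6 = -111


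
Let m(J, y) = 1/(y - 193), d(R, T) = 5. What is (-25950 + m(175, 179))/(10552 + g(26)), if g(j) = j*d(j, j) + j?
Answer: -363301/149912 ≈ -2.4234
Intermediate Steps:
g(j) = 6*j (g(j) = j*5 + j = 5*j + j = 6*j)
m(J, y) = 1/(-193 + y)
(-25950 + m(175, 179))/(10552 + g(26)) = (-25950 + 1/(-193 + 179))/(10552 + 6*26) = (-25950 + 1/(-14))/(10552 + 156) = (-25950 - 1/14)/10708 = -363301/14*1/10708 = -363301/149912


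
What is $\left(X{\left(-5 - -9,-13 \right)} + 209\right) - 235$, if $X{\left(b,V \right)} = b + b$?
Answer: $-18$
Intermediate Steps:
$X{\left(b,V \right)} = 2 b$
$\left(X{\left(-5 - -9,-13 \right)} + 209\right) - 235 = \left(2 \left(-5 - -9\right) + 209\right) - 235 = \left(2 \left(-5 + 9\right) + 209\right) - 235 = \left(2 \cdot 4 + 209\right) - 235 = \left(8 + 209\right) - 235 = 217 - 235 = -18$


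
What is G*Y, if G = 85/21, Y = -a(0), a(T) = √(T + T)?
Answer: 0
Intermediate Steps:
a(T) = √2*√T (a(T) = √(2*T) = √2*√T)
Y = 0 (Y = -√2*√0 = -√2*0 = -1*0 = 0)
G = 85/21 (G = 85*(1/21) = 85/21 ≈ 4.0476)
G*Y = (85/21)*0 = 0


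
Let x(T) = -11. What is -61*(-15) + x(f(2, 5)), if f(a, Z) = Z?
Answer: 904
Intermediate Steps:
-61*(-15) + x(f(2, 5)) = -61*(-15) - 11 = 915 - 11 = 904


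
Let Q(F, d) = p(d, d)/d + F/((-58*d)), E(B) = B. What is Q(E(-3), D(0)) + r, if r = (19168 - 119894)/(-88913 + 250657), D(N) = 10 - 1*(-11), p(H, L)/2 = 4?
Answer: -11787455/49251048 ≈ -0.23933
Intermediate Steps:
p(H, L) = 8 (p(H, L) = 2*4 = 8)
D(N) = 21 (D(N) = 10 + 11 = 21)
r = -50363/80872 (r = -100726/161744 = -100726*1/161744 = -50363/80872 ≈ -0.62275)
Q(F, d) = 8/d - F/(58*d) (Q(F, d) = 8/d + F/((-58*d)) = 8/d + F*(-1/(58*d)) = 8/d - F/(58*d))
Q(E(-3), D(0)) + r = (1/58)*(464 - 1*(-3))/21 - 50363/80872 = (1/58)*(1/21)*(464 + 3) - 50363/80872 = (1/58)*(1/21)*467 - 50363/80872 = 467/1218 - 50363/80872 = -11787455/49251048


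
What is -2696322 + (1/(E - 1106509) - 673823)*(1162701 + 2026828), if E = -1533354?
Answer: -5673542598866840136/2639863 ≈ -2.1492e+12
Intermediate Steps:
-2696322 + (1/(E - 1106509) - 673823)*(1162701 + 2026828) = -2696322 + (1/(-1533354 - 1106509) - 673823)*(1162701 + 2026828) = -2696322 + (1/(-2639863) - 673823)*3189529 = -2696322 + (-1/2639863 - 673823)*3189529 = -2696322 - 1778800406250/2639863*3189529 = -2696322 - 5673535480946156250/2639863 = -5673542598866840136/2639863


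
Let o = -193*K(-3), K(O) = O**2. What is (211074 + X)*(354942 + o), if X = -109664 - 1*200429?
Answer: -34974005895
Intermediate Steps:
o = -1737 (o = -193*(-3)**2 = -193*9 = -1737)
X = -310093 (X = -109664 - 200429 = -310093)
(211074 + X)*(354942 + o) = (211074 - 310093)*(354942 - 1737) = -99019*353205 = -34974005895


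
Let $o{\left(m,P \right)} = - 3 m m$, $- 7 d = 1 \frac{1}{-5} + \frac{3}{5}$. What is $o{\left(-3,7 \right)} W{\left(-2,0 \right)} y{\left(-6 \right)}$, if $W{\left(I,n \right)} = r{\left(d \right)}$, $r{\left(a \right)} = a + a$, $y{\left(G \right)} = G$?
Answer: $- \frac{648}{35} \approx -18.514$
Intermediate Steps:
$d = - \frac{2}{35}$ ($d = - \frac{1 \frac{1}{-5} + \frac{3}{5}}{7} = - \frac{1 \left(- \frac{1}{5}\right) + 3 \cdot \frac{1}{5}}{7} = - \frac{- \frac{1}{5} + \frac{3}{5}}{7} = \left(- \frac{1}{7}\right) \frac{2}{5} = - \frac{2}{35} \approx -0.057143$)
$r{\left(a \right)} = 2 a$
$o{\left(m,P \right)} = - 3 m^{2}$
$W{\left(I,n \right)} = - \frac{4}{35}$ ($W{\left(I,n \right)} = 2 \left(- \frac{2}{35}\right) = - \frac{4}{35}$)
$o{\left(-3,7 \right)} W{\left(-2,0 \right)} y{\left(-6 \right)} = - 3 \left(-3\right)^{2} \left(- \frac{4}{35}\right) \left(-6\right) = \left(-3\right) 9 \left(- \frac{4}{35}\right) \left(-6\right) = \left(-27\right) \left(- \frac{4}{35}\right) \left(-6\right) = \frac{108}{35} \left(-6\right) = - \frac{648}{35}$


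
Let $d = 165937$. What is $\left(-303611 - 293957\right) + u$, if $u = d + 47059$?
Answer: $-384572$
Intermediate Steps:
$u = 212996$ ($u = 165937 + 47059 = 212996$)
$\left(-303611 - 293957\right) + u = \left(-303611 - 293957\right) + 212996 = -597568 + 212996 = -384572$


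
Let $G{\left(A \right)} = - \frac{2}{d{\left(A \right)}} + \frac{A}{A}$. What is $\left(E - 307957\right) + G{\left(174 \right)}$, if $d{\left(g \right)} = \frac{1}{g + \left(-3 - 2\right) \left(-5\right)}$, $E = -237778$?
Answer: $-546132$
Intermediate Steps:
$d{\left(g \right)} = \frac{1}{25 + g}$ ($d{\left(g \right)} = \frac{1}{g - -25} = \frac{1}{g + 25} = \frac{1}{25 + g}$)
$G{\left(A \right)} = -49 - 2 A$ ($G{\left(A \right)} = - \frac{2}{\frac{1}{25 + A}} + \frac{A}{A} = - 2 \left(25 + A\right) + 1 = \left(-50 - 2 A\right) + 1 = -49 - 2 A$)
$\left(E - 307957\right) + G{\left(174 \right)} = \left(-237778 - 307957\right) - 397 = -545735 - 397 = -546132$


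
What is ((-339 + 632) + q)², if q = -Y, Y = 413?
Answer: 14400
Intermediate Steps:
q = -413 (q = -1*413 = -413)
((-339 + 632) + q)² = ((-339 + 632) - 413)² = (293 - 413)² = (-120)² = 14400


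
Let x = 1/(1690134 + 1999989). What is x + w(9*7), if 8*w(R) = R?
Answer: 232477757/29520984 ≈ 7.8750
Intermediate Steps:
x = 1/3690123 ≈ 2.7099e-7
w(R) = R/8
x + w(9*7) = 1/3690123 + (9*7)/8 = 1/3690123 + (1/8)*63 = 1/3690123 + 63/8 = 232477757/29520984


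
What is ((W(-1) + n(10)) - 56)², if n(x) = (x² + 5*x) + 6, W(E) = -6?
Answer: 8836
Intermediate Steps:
n(x) = 6 + x² + 5*x
((W(-1) + n(10)) - 56)² = ((-6 + (6 + 10² + 5*10)) - 56)² = ((-6 + (6 + 100 + 50)) - 56)² = ((-6 + 156) - 56)² = (150 - 56)² = 94² = 8836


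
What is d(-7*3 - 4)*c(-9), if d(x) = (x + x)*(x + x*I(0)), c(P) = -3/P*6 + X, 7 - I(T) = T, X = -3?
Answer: -10000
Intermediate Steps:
I(T) = 7 - T
c(P) = -3 - 18/P (c(P) = -3/P*6 - 3 = -18/P - 3 = -3 - 18/P)
d(x) = 16*x**2 (d(x) = (x + x)*(x + x*(7 - 1*0)) = (2*x)*(x + x*(7 + 0)) = (2*x)*(x + x*7) = (2*x)*(x + 7*x) = (2*x)*(8*x) = 16*x**2)
d(-7*3 - 4)*c(-9) = (16*(-7*3 - 4)**2)*(-3 - 18/(-9)) = (16*(-21 - 4)**2)*(-3 - 18*(-1/9)) = (16*(-25)**2)*(-3 + 2) = (16*625)*(-1) = 10000*(-1) = -10000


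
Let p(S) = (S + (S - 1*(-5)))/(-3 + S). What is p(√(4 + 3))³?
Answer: -49039/4 - 18535*√7/4 ≈ -24520.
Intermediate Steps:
p(S) = (5 + 2*S)/(-3 + S) (p(S) = (S + (S + 5))/(-3 + S) = (S + (5 + S))/(-3 + S) = (5 + 2*S)/(-3 + S))
p(√(4 + 3))³ = ((5 + 2*√(4 + 3))/(-3 + √(4 + 3)))³ = ((5 + 2*√7)/(-3 + √7))³ = (5 + 2*√7)³/(-3 + √7)³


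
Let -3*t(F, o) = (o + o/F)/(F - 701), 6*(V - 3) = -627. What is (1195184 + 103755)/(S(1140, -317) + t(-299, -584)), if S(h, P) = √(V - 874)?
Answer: -6336658937095500/24528948957407 - 16330281403921875*I*√3902/24528948957407 ≈ -258.33 - 41587.0*I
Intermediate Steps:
V = -203/2 (V = 3 + (⅙)*(-627) = 3 - 209/2 = -203/2 ≈ -101.50)
t(F, o) = -(o + o/F)/(3*(-701 + F)) (t(F, o) = -(o + o/F)/(3*(F - 701)) = -(o + o/F)/(3*(-701 + F)))
S(h, P) = I*√3902/2 (S(h, P) = √(-203/2 - 874) = √(-1951/2) = I*√3902/2)
(1195184 + 103755)/(S(1140, -317) + t(-299, -584)) = (1195184 + 103755)/(I*√3902/2 - ⅓*(-584)*(1 - 299)/(-299*(-701 - 299))) = 1298939/(I*√3902/2 - ⅓*(-584)*(-1/299)*(-298)/(-1000)) = 1298939/(I*√3902/2 - ⅓*(-584)*(-1/299)*(-1/1000)*(-298)) = 1298939/(I*√3902/2 - 21754/112125) = 1298939/(-21754/112125 + I*√3902/2)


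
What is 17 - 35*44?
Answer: -1523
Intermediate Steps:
17 - 35*44 = 17 - 1540 = -1523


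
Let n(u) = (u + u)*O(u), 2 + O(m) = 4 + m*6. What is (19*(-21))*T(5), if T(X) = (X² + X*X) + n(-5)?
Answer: -131670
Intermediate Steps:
O(m) = 2 + 6*m (O(m) = -2 + (4 + m*6) = -2 + (4 + 6*m) = 2 + 6*m)
n(u) = 2*u*(2 + 6*u) (n(u) = (u + u)*(2 + 6*u) = (2*u)*(2 + 6*u) = 2*u*(2 + 6*u))
T(X) = 280 + 2*X² (T(X) = (X² + X*X) + 4*(-5)*(1 + 3*(-5)) = (X² + X²) + 4*(-5)*(1 - 15) = 2*X² + 4*(-5)*(-14) = 2*X² + 280 = 280 + 2*X²)
(19*(-21))*T(5) = (19*(-21))*(280 + 2*5²) = -399*(280 + 2*25) = -399*(280 + 50) = -399*330 = -131670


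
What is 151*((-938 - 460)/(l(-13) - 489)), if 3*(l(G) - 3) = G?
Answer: 633294/1471 ≈ 430.52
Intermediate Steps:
l(G) = 3 + G/3
151*((-938 - 460)/(l(-13) - 489)) = 151*((-938 - 460)/((3 + (1/3)*(-13)) - 489)) = 151*(-1398/((3 - 13/3) - 489)) = 151*(-1398/(-4/3 - 489)) = 151*(-1398/(-1471/3)) = 151*(-1398*(-3/1471)) = 151*(4194/1471) = 633294/1471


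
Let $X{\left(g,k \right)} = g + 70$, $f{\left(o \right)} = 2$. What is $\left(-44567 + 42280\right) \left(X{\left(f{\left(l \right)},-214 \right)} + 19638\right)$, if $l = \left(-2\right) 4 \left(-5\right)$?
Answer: $-45076770$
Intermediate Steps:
$l = 40$ ($l = \left(-8\right) \left(-5\right) = 40$)
$X{\left(g,k \right)} = 70 + g$
$\left(-44567 + 42280\right) \left(X{\left(f{\left(l \right)},-214 \right)} + 19638\right) = \left(-44567 + 42280\right) \left(\left(70 + 2\right) + 19638\right) = - 2287 \left(72 + 19638\right) = \left(-2287\right) 19710 = -45076770$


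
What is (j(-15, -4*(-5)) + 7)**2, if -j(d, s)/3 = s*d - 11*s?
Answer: 2455489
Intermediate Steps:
j(d, s) = 33*s - 3*d*s (j(d, s) = -3*(s*d - 11*s) = -3*(d*s - 11*s) = -3*(-11*s + d*s) = 33*s - 3*d*s)
(j(-15, -4*(-5)) + 7)**2 = (3*(-4*(-5))*(11 - 1*(-15)) + 7)**2 = (3*20*(11 + 15) + 7)**2 = (3*20*26 + 7)**2 = (1560 + 7)**2 = 1567**2 = 2455489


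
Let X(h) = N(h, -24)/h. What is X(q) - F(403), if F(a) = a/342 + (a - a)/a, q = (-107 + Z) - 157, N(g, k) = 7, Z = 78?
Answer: -6446/5301 ≈ -1.2160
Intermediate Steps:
q = -186 (q = (-107 + 78) - 157 = -29 - 157 = -186)
F(a) = a/342 (F(a) = a*(1/342) + 0/a = a/342 + 0 = a/342)
X(h) = 7/h
X(q) - F(403) = 7/(-186) - 403/342 = 7*(-1/186) - 1*403/342 = -7/186 - 403/342 = -6446/5301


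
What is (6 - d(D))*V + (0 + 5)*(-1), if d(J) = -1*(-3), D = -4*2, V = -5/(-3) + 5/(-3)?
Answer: -5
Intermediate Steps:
V = 0 (V = -5*(-⅓) + 5*(-⅓) = 5/3 - 5/3 = 0)
D = -8
d(J) = 3
(6 - d(D))*V + (0 + 5)*(-1) = (6 - 1*3)*0 + (0 + 5)*(-1) = (6 - 3)*0 + 5*(-1) = 3*0 - 5 = 0 - 5 = -5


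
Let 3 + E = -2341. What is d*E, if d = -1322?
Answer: 3098768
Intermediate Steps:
E = -2344 (E = -3 - 2341 = -2344)
d*E = -1322*(-2344) = 3098768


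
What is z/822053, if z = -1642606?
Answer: -1642606/822053 ≈ -1.9982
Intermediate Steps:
z/822053 = -1642606/822053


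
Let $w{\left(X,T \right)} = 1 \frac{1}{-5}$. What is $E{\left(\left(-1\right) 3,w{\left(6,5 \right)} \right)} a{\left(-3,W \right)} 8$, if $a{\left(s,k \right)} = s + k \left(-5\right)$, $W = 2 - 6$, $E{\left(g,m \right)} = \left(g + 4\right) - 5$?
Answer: $-544$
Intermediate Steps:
$w{\left(X,T \right)} = - \frac{1}{5}$ ($w{\left(X,T \right)} = 1 \left(- \frac{1}{5}\right) = - \frac{1}{5}$)
$E{\left(g,m \right)} = -1 + g$ ($E{\left(g,m \right)} = \left(4 + g\right) - 5 = -1 + g$)
$W = -4$ ($W = 2 - 6 = -4$)
$a{\left(s,k \right)} = s - 5 k$
$E{\left(\left(-1\right) 3,w{\left(6,5 \right)} \right)} a{\left(-3,W \right)} 8 = \left(-1 - 3\right) \left(-3 - -20\right) 8 = \left(-1 - 3\right) \left(-3 + 20\right) 8 = \left(-4\right) 17 \cdot 8 = \left(-68\right) 8 = -544$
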